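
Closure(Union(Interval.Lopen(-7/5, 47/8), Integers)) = Union(Integers, Interval(-7/5, 47/8))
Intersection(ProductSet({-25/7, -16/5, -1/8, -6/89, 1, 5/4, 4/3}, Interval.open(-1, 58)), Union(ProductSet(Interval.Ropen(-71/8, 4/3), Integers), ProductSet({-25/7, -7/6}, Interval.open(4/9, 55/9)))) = Union(ProductSet({-25/7}, Interval.open(4/9, 55/9)), ProductSet({-25/7, -16/5, -1/8, -6/89, 1, 5/4}, Range(0, 58, 1)))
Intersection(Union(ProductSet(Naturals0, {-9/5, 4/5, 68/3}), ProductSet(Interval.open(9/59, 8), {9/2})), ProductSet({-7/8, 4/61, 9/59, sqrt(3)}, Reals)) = ProductSet({sqrt(3)}, {9/2})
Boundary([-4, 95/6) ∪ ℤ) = {95/6} ∪ (ℤ \ (-4, 95/6))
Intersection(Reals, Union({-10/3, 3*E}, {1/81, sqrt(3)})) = {-10/3, 1/81, sqrt(3), 3*E}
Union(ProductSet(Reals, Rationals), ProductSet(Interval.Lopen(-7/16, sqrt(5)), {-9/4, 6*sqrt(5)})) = Union(ProductSet(Interval.Lopen(-7/16, sqrt(5)), {-9/4, 6*sqrt(5)}), ProductSet(Reals, Rationals))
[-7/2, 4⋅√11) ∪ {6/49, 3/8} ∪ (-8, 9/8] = (-8, 4⋅√11)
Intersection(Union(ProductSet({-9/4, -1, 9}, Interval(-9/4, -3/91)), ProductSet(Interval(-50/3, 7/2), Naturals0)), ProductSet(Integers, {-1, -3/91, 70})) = Union(ProductSet({-1, 9}, {-1, -3/91}), ProductSet(Range(-16, 4, 1), {70}))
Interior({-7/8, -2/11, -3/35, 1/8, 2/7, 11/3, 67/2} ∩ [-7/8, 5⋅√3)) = ∅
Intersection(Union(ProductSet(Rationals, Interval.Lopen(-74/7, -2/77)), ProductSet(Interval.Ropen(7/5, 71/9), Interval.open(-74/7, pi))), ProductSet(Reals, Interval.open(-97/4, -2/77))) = ProductSet(Union(Interval(7/5, 71/9), Rationals), Interval.open(-74/7, -2/77))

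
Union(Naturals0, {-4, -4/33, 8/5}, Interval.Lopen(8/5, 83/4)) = Union({-4, -4/33}, Interval(8/5, 83/4), Naturals0)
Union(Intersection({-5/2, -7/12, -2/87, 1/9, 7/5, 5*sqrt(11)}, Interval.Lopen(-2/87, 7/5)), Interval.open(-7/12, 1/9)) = Union({7/5}, Interval.Lopen(-7/12, 1/9))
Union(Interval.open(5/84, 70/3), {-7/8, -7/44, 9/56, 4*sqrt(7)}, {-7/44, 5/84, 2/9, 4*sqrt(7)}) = Union({-7/8, -7/44}, Interval.Ropen(5/84, 70/3))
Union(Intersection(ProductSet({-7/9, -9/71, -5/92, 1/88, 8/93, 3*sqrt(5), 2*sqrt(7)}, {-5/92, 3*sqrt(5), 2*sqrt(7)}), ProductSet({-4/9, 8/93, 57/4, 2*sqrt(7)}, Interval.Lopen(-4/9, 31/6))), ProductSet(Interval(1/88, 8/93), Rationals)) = Union(ProductSet({8/93, 2*sqrt(7)}, {-5/92}), ProductSet(Interval(1/88, 8/93), Rationals))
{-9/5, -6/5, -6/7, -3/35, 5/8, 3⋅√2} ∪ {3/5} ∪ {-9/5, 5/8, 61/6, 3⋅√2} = {-9/5, -6/5, -6/7, -3/35, 3/5, 5/8, 61/6, 3⋅√2}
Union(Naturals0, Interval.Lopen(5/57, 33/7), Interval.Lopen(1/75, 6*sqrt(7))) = Union(Interval.Lopen(1/75, 6*sqrt(7)), Naturals0)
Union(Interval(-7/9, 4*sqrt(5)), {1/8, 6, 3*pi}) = Union({3*pi}, Interval(-7/9, 4*sqrt(5)))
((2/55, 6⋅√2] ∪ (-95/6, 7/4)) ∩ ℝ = (-95/6, 6⋅√2]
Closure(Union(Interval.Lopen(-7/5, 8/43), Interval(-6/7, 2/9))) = Interval(-7/5, 2/9)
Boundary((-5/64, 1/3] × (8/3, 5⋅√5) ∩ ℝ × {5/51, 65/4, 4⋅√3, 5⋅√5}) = [-5/64, 1/3] × {4⋅√3}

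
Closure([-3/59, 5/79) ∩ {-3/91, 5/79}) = {-3/91}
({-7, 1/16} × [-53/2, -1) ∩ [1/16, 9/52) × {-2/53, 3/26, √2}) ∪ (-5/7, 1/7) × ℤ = (-5/7, 1/7) × ℤ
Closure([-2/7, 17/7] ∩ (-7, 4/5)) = [-2/7, 4/5]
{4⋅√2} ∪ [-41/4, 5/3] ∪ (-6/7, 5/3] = [-41/4, 5/3] ∪ {4⋅√2}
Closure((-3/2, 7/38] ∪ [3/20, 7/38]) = [-3/2, 7/38]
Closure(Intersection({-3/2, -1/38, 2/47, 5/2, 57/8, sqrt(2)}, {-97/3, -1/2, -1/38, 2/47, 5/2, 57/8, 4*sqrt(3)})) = {-1/38, 2/47, 5/2, 57/8}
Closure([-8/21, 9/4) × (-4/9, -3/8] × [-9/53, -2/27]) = (({-8/21, 9/4} × [-4/9, -3/8]) ∪ ([-8/21, 9/4] × {-4/9, -3/8}) ∪ ([-8/21, 9/4) × (-4/9, -3/8])) × [-9/53, -2/27]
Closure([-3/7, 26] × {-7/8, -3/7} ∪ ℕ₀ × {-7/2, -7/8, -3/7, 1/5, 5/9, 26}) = ([-3/7, 26] × {-7/8, -3/7}) ∪ (ℕ₀ × {-7/2, -7/8, -3/7, 1/5, 5/9, 26})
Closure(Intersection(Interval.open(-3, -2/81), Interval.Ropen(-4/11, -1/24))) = Interval(-4/11, -1/24)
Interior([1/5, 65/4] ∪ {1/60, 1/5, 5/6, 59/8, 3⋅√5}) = (1/5, 65/4)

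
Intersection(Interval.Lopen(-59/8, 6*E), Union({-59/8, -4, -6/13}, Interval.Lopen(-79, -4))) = Union({-6/13}, Interval.Lopen(-59/8, -4))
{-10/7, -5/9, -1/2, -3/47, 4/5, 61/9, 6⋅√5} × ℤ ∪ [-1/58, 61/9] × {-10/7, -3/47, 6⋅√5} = ({-10/7, -5/9, -1/2, -3/47, 4/5, 61/9, 6⋅√5} × ℤ) ∪ ([-1/58, 61/9] × {-10/7, -3/47, 6⋅√5})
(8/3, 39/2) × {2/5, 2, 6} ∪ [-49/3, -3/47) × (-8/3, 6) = ((8/3, 39/2) × {2/5, 2, 6}) ∪ ([-49/3, -3/47) × (-8/3, 6))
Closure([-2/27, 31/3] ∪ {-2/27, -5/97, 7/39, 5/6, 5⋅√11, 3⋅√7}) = [-2/27, 31/3] ∪ {5⋅√11}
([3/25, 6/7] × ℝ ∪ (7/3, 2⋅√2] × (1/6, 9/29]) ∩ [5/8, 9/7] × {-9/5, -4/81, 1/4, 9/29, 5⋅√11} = [5/8, 6/7] × {-9/5, -4/81, 1/4, 9/29, 5⋅√11}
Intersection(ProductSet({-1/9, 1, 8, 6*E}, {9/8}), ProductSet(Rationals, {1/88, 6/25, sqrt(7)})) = EmptySet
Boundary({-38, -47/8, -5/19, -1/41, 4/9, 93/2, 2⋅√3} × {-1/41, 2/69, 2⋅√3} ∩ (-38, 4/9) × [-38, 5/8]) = {-47/8, -5/19, -1/41} × {-1/41, 2/69}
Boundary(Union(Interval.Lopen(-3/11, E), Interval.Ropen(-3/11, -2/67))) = {-3/11, E}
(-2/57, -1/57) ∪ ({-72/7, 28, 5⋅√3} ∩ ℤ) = (-2/57, -1/57) ∪ {28}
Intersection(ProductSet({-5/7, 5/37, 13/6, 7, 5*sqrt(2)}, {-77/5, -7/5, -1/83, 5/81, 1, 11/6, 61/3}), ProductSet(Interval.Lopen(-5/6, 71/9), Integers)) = ProductSet({-5/7, 5/37, 13/6, 7, 5*sqrt(2)}, {1})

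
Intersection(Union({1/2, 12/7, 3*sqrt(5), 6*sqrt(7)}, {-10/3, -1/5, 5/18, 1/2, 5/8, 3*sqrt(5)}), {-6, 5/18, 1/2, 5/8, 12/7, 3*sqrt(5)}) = {5/18, 1/2, 5/8, 12/7, 3*sqrt(5)}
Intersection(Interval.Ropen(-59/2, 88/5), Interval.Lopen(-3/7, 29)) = Interval.open(-3/7, 88/5)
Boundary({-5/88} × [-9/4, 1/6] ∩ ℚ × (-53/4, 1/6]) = {-5/88} × [-9/4, 1/6]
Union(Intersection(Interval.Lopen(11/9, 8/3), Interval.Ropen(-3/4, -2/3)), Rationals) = Rationals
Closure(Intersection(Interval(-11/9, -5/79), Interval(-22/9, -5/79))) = Interval(-11/9, -5/79)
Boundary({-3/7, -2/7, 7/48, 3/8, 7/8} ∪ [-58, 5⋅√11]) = {-58, 5⋅√11}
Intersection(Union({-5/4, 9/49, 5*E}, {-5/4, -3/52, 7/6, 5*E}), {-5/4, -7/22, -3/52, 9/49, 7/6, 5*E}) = {-5/4, -3/52, 9/49, 7/6, 5*E}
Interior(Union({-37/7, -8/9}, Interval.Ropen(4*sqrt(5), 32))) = Interval.open(4*sqrt(5), 32)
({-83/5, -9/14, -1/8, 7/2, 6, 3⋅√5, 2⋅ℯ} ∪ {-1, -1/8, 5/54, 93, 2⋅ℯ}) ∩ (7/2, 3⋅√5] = {6, 3⋅√5, 2⋅ℯ}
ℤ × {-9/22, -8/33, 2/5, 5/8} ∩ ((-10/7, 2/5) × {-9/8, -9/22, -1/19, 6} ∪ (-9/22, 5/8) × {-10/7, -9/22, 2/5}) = ({-1, 0} × {-9/22}) ∪ ({0} × {-9/22, 2/5})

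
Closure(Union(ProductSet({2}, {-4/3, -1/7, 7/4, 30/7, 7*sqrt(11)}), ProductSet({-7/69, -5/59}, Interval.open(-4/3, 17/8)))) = Union(ProductSet({2}, {-4/3, -1/7, 7/4, 30/7, 7*sqrt(11)}), ProductSet({-7/69, -5/59}, Interval(-4/3, 17/8)))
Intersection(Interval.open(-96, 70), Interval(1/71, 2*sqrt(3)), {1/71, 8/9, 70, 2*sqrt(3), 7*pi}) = {1/71, 8/9, 2*sqrt(3)}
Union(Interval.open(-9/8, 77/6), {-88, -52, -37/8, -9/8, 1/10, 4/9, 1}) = Union({-88, -52, -37/8}, Interval.Ropen(-9/8, 77/6))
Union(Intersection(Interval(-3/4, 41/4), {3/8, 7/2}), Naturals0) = Union({3/8, 7/2}, Naturals0)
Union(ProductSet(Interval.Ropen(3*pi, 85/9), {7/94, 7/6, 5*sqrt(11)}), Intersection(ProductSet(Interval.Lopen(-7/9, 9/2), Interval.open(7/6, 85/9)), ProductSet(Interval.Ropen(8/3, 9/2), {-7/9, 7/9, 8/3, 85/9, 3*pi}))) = Union(ProductSet(Interval.Ropen(8/3, 9/2), {8/3, 3*pi}), ProductSet(Interval.Ropen(3*pi, 85/9), {7/94, 7/6, 5*sqrt(11)}))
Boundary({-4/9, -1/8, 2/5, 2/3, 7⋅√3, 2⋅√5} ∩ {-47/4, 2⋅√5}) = {2⋅√5}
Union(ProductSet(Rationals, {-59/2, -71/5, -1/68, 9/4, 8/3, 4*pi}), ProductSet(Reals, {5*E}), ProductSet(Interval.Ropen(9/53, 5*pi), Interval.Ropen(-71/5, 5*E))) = Union(ProductSet(Interval.Ropen(9/53, 5*pi), Interval.Ropen(-71/5, 5*E)), ProductSet(Rationals, {-59/2, -71/5, -1/68, 9/4, 8/3, 4*pi}), ProductSet(Reals, {5*E}))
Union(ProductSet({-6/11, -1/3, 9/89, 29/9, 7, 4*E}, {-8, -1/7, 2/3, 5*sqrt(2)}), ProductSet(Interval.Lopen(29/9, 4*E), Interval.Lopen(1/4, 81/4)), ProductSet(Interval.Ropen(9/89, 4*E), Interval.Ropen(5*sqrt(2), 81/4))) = Union(ProductSet({-6/11, -1/3, 9/89, 29/9, 7, 4*E}, {-8, -1/7, 2/3, 5*sqrt(2)}), ProductSet(Interval.Ropen(9/89, 4*E), Interval.Ropen(5*sqrt(2), 81/4)), ProductSet(Interval.Lopen(29/9, 4*E), Interval.Lopen(1/4, 81/4)))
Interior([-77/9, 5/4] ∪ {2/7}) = (-77/9, 5/4)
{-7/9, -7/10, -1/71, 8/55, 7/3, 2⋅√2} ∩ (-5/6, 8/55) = {-7/9, -7/10, -1/71}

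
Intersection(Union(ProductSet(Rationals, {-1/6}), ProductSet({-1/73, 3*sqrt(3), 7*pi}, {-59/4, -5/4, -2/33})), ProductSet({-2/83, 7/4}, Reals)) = ProductSet({-2/83, 7/4}, {-1/6})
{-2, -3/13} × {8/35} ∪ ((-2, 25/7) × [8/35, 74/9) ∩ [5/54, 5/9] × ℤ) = ({-2, -3/13} × {8/35}) ∪ ([5/54, 5/9] × {1, 2, …, 8})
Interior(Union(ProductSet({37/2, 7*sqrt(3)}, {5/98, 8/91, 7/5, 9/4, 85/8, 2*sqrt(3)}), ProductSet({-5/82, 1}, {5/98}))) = EmptySet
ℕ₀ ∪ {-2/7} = {-2/7} ∪ ℕ₀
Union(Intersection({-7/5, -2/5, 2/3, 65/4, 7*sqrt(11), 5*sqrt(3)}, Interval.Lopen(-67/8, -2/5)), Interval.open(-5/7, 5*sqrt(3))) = Union({-7/5}, Interval.open(-5/7, 5*sqrt(3)))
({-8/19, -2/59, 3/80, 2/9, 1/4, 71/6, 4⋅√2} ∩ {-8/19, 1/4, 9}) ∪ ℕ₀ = {-8/19, 1/4} ∪ ℕ₀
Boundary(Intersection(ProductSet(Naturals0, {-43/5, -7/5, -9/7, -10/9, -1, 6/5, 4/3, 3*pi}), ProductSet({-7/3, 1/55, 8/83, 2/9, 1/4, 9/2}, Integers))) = EmptySet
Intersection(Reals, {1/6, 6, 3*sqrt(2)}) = {1/6, 6, 3*sqrt(2)}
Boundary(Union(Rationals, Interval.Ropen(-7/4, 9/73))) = Union(Interval(-oo, -7/4), Interval(9/73, oo))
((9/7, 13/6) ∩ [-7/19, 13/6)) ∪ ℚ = ℚ ∪ [9/7, 13/6]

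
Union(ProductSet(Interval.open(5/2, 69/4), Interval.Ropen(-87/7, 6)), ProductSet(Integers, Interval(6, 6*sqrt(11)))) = Union(ProductSet(Integers, Interval(6, 6*sqrt(11))), ProductSet(Interval.open(5/2, 69/4), Interval.Ropen(-87/7, 6)))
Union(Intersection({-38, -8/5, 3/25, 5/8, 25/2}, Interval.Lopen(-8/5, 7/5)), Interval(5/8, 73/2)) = Union({3/25}, Interval(5/8, 73/2))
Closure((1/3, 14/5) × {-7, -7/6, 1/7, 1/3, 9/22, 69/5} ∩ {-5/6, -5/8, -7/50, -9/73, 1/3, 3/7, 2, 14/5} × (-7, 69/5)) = {3/7, 2} × {-7/6, 1/7, 1/3, 9/22}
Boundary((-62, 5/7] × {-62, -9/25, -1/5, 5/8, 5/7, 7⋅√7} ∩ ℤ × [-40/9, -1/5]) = {-61, -60, …, 0} × {-9/25, -1/5}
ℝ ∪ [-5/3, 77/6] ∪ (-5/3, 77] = (-∞, ∞)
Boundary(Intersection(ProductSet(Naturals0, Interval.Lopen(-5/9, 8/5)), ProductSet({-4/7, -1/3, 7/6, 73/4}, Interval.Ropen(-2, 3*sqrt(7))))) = EmptySet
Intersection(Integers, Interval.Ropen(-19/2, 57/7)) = Range(-9, 9, 1)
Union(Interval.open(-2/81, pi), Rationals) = Union(Interval.Ropen(-2/81, pi), Rationals)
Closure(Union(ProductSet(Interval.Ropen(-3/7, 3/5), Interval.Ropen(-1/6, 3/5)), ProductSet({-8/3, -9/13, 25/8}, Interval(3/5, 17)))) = Union(ProductSet({-3/7, 3/5}, Interval(-1/6, 3/5)), ProductSet({-8/3, -9/13, 25/8}, Interval(3/5, 17)), ProductSet(Interval(-3/7, 3/5), {-1/6, 3/5}), ProductSet(Interval.Ropen(-3/7, 3/5), Interval.Ropen(-1/6, 3/5)))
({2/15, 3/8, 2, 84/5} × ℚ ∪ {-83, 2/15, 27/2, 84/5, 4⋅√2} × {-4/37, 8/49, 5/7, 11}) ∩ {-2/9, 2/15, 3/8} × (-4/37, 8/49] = {2/15, 3/8} × (ℚ ∩ (-4/37, 8/49])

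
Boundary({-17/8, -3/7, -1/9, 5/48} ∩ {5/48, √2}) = {5/48}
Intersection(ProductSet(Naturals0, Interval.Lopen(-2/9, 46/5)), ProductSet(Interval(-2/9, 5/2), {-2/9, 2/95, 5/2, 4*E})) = ProductSet(Range(0, 3, 1), {2/95, 5/2})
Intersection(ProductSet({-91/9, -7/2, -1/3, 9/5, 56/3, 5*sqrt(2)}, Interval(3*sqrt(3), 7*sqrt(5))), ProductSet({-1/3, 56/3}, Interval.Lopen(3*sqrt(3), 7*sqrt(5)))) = ProductSet({-1/3, 56/3}, Interval.Lopen(3*sqrt(3), 7*sqrt(5)))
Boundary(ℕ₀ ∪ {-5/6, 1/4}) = {-5/6, 1/4} ∪ ℕ₀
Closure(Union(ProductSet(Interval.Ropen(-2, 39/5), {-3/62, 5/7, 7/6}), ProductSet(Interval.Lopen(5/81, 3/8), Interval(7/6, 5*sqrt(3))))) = Union(ProductSet(Interval(-2, 39/5), {-3/62, 5/7, 7/6}), ProductSet(Interval(5/81, 3/8), Interval(7/6, 5*sqrt(3))))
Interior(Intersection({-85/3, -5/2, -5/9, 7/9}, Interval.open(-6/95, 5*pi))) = EmptySet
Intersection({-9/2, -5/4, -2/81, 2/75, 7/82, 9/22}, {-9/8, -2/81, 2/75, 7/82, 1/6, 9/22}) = {-2/81, 2/75, 7/82, 9/22}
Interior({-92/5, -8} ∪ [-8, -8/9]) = (-8, -8/9)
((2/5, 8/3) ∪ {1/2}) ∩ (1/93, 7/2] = (2/5, 8/3)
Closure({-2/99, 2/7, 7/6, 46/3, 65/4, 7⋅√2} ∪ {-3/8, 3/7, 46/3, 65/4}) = {-3/8, -2/99, 2/7, 3/7, 7/6, 46/3, 65/4, 7⋅√2}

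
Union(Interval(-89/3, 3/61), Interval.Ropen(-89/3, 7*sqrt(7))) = Interval.Ropen(-89/3, 7*sqrt(7))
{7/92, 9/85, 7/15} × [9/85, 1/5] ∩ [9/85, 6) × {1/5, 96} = {9/85, 7/15} × {1/5}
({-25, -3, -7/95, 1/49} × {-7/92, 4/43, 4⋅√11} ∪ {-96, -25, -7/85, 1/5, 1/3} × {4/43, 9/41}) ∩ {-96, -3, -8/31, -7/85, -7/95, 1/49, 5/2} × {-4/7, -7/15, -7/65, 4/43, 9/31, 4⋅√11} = ({-96, -7/85} × {4/43}) ∪ ({-3, -7/95, 1/49} × {4/43, 4⋅√11})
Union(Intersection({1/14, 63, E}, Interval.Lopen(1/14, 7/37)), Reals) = Reals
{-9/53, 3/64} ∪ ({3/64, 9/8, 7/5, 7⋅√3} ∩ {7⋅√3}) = {-9/53, 3/64, 7⋅√3}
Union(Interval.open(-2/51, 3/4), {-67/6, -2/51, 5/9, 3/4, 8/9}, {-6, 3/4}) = Union({-67/6, -6, 8/9}, Interval(-2/51, 3/4))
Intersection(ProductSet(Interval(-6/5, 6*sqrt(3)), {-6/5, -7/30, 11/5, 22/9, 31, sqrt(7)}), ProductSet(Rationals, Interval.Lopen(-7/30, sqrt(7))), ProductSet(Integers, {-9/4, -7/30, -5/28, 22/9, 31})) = ProductSet(Range(-1, 11, 1), {22/9})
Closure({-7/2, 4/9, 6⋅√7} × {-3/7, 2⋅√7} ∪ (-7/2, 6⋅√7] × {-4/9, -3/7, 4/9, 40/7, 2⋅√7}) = [-7/2, 6⋅√7] × {-4/9, -3/7, 4/9, 40/7, 2⋅√7}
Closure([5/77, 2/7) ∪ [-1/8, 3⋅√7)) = [-1/8, 3⋅√7]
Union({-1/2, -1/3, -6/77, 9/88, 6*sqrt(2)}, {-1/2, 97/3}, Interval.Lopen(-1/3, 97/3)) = Union({-1/2}, Interval(-1/3, 97/3))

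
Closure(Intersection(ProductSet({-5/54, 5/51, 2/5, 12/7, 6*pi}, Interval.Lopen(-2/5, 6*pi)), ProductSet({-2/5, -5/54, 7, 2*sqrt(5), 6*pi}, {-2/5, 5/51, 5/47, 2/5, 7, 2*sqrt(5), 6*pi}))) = ProductSet({-5/54, 6*pi}, {5/51, 5/47, 2/5, 7, 2*sqrt(5), 6*pi})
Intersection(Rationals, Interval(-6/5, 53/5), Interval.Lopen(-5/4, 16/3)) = Intersection(Interval(-6/5, 16/3), Rationals)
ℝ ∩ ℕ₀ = ℕ₀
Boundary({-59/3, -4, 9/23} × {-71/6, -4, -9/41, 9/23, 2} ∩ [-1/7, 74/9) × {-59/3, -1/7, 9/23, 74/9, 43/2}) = {9/23} × {9/23}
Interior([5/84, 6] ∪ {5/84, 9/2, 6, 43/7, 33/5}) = (5/84, 6)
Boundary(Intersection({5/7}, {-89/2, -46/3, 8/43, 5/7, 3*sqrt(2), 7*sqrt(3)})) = {5/7}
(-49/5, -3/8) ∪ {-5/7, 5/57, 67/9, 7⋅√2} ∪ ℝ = (-∞, ∞)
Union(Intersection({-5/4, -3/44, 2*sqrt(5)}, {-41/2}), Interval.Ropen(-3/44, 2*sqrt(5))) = Interval.Ropen(-3/44, 2*sqrt(5))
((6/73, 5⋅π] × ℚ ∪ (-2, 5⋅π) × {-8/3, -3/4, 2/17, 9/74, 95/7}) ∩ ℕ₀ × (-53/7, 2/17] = ({0, 1, …, 15} × {-8/3, -3/4, 2/17}) ∪ ({1, 2, …, 15} × (ℚ ∩ (-53/7, 2/17]))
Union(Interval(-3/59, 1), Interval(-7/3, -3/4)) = Union(Interval(-7/3, -3/4), Interval(-3/59, 1))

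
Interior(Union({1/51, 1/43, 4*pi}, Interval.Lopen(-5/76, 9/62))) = Interval.open(-5/76, 9/62)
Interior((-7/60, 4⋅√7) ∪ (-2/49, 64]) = (-7/60, 64)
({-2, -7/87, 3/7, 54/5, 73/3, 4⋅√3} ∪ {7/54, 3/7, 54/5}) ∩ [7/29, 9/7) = {3/7}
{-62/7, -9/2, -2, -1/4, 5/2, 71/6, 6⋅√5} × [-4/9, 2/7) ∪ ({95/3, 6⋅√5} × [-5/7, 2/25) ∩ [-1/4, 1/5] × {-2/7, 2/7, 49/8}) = {-62/7, -9/2, -2, -1/4, 5/2, 71/6, 6⋅√5} × [-4/9, 2/7)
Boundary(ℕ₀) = ℕ₀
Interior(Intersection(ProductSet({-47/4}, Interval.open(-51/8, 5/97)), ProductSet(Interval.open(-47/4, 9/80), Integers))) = EmptySet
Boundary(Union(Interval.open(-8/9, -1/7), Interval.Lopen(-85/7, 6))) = {-85/7, 6}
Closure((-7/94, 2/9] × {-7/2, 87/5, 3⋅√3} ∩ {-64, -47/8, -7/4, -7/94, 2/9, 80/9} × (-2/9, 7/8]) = ∅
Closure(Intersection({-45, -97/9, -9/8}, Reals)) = {-45, -97/9, -9/8}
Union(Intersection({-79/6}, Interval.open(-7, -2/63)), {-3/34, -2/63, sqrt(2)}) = {-3/34, -2/63, sqrt(2)}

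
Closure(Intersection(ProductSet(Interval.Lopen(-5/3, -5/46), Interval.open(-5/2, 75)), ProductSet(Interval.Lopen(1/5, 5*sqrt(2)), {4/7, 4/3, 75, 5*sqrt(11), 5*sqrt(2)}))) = EmptySet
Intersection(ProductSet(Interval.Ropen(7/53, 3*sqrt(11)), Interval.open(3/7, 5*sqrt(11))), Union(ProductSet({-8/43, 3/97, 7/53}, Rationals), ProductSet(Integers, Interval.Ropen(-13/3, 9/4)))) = Union(ProductSet({7/53}, Intersection(Interval.open(3/7, 5*sqrt(11)), Rationals)), ProductSet(Range(1, 10, 1), Interval.open(3/7, 9/4)))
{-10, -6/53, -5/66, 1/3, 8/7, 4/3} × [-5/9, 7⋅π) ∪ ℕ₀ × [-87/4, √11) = (ℕ₀ × [-87/4, √11)) ∪ ({-10, -6/53, -5/66, 1/3, 8/7, 4/3} × [-5/9, 7⋅π))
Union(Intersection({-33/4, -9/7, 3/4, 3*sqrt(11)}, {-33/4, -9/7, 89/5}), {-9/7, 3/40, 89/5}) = {-33/4, -9/7, 3/40, 89/5}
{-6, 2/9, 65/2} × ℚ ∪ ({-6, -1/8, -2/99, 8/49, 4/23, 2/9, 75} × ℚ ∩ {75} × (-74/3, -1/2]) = ({-6, 2/9, 65/2} × ℚ) ∪ ({75} × (ℚ ∩ (-74/3, -1/2]))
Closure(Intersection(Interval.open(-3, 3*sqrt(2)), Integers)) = Range(-2, 5, 1)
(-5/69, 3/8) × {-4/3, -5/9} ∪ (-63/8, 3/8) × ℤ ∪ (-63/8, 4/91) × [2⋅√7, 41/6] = ((-63/8, 3/8) × ℤ) ∪ ((-5/69, 3/8) × {-4/3, -5/9}) ∪ ((-63/8, 4/91) × [2⋅√7, 41/6])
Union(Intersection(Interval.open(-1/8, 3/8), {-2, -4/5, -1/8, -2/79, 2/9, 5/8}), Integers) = Union({-2/79, 2/9}, Integers)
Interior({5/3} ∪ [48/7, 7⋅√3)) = (48/7, 7⋅√3)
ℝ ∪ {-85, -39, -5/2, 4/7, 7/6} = ℝ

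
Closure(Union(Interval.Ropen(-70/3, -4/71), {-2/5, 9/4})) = Union({9/4}, Interval(-70/3, -4/71))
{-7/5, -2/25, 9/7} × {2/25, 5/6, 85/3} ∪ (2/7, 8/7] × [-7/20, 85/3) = ({-7/5, -2/25, 9/7} × {2/25, 5/6, 85/3}) ∪ ((2/7, 8/7] × [-7/20, 85/3))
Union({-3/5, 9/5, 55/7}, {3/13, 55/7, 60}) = {-3/5, 3/13, 9/5, 55/7, 60}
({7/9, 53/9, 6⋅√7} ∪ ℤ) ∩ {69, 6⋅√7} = {69, 6⋅√7}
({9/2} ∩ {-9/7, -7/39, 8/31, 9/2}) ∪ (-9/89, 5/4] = (-9/89, 5/4] ∪ {9/2}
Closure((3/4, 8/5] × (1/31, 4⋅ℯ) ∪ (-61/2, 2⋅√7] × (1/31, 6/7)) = ([3/4, 8/5] × {1/31, 4⋅ℯ}) ∪ ([-61/2, 2⋅√7] × {1/31}) ∪ ({-61/2, 2⋅√7} × [1/31, 6/7]) ∪ ((3/4, 8/5] × (1/31, 4⋅ℯ)) ∪ ({3/4, 8/5} × ({1/31} ∪ [6/7, 4⋅ℯ])) ∪ ((-61/2, 2⋅√7] × (1/31, 6/7)) ∪ (([-61/2, 3/4] ∪ [8/5, 2⋅√7]) × {1/31, 6/7})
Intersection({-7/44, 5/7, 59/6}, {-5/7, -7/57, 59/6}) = {59/6}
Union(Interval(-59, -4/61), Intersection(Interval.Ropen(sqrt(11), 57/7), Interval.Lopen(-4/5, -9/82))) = Interval(-59, -4/61)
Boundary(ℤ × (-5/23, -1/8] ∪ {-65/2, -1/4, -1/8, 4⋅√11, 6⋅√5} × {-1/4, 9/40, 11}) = (ℤ × [-5/23, -1/8]) ∪ ({-65/2, -1/4, -1/8, 4⋅√11, 6⋅√5} × {-1/4, 9/40, 11})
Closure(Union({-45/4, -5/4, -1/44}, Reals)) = Reals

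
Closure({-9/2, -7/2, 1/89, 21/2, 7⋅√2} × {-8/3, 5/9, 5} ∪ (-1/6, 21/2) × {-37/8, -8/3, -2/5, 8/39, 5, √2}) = ({-9/2, -7/2, 1/89, 21/2, 7⋅√2} × {-8/3, 5/9, 5}) ∪ ([-1/6, 21/2] × {-37/8, -8/3, -2/5, 8/39, 5, √2})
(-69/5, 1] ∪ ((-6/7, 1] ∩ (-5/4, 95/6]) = (-69/5, 1]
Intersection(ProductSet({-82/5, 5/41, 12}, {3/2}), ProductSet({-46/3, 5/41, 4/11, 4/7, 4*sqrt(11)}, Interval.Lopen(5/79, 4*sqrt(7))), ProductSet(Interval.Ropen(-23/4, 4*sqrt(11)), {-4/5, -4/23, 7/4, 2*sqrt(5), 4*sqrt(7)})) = EmptySet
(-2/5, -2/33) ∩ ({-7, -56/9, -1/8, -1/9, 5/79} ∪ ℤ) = {-1/8, -1/9}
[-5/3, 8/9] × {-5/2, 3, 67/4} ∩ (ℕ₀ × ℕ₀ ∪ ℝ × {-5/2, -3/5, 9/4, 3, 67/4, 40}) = [-5/3, 8/9] × {-5/2, 3, 67/4}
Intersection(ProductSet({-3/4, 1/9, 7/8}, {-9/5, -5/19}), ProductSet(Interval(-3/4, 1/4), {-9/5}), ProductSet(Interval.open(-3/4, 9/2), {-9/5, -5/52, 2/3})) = ProductSet({1/9}, {-9/5})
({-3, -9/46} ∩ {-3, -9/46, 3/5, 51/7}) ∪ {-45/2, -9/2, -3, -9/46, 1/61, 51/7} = {-45/2, -9/2, -3, -9/46, 1/61, 51/7}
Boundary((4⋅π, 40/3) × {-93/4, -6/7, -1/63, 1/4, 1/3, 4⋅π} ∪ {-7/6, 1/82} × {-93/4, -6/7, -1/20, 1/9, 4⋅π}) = ({-7/6, 1/82} × {-93/4, -6/7, -1/20, 1/9, 4⋅π}) ∪ ([4⋅π, 40/3] × {-93/4, -6/7, -1/63, 1/4, 1/3, 4⋅π})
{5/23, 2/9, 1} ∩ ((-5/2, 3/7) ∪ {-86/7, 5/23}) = {5/23, 2/9}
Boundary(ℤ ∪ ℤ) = ℤ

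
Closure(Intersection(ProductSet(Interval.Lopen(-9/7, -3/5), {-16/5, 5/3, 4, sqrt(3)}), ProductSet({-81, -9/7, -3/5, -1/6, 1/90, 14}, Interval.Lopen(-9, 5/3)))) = ProductSet({-3/5}, {-16/5, 5/3})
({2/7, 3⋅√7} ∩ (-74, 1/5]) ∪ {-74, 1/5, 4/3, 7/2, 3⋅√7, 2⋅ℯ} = {-74, 1/5, 4/3, 7/2, 3⋅√7, 2⋅ℯ}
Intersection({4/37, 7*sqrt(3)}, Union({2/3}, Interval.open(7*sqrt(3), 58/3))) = EmptySet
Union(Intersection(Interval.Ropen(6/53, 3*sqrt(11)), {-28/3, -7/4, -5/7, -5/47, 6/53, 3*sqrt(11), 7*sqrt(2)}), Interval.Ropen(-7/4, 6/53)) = Union({7*sqrt(2)}, Interval(-7/4, 6/53))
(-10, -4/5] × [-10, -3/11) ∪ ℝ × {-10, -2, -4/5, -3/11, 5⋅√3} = ((-10, -4/5] × [-10, -3/11)) ∪ (ℝ × {-10, -2, -4/5, -3/11, 5⋅√3})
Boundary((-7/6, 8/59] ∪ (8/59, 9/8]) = {-7/6, 9/8}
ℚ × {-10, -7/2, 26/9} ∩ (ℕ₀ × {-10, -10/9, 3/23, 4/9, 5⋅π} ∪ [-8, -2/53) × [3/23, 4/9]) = ℕ₀ × {-10}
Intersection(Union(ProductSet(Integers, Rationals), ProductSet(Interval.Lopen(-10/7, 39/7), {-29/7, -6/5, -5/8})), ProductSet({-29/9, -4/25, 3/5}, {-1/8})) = EmptySet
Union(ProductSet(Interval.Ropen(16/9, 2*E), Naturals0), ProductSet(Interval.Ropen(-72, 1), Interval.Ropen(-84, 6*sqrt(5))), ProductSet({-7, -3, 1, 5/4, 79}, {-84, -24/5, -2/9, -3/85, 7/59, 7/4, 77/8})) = Union(ProductSet({-7, -3, 1, 5/4, 79}, {-84, -24/5, -2/9, -3/85, 7/59, 7/4, 77/8}), ProductSet(Interval.Ropen(-72, 1), Interval.Ropen(-84, 6*sqrt(5))), ProductSet(Interval.Ropen(16/9, 2*E), Naturals0))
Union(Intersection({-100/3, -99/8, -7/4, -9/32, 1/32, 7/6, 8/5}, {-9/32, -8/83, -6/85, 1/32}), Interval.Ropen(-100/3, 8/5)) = Interval.Ropen(-100/3, 8/5)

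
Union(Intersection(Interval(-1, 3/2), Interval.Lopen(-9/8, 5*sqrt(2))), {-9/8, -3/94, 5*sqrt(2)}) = Union({-9/8, 5*sqrt(2)}, Interval(-1, 3/2))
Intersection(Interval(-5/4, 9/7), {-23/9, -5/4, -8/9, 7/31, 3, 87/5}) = {-5/4, -8/9, 7/31}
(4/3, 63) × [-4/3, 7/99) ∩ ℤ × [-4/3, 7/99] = {2, 3, …, 62} × [-4/3, 7/99)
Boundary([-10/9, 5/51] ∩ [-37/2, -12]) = ∅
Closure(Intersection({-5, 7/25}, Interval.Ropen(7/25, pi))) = {7/25}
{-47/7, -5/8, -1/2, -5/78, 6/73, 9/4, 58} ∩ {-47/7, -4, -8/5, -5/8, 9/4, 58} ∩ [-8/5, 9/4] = {-5/8, 9/4}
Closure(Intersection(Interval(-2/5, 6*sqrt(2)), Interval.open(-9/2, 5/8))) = Interval(-2/5, 5/8)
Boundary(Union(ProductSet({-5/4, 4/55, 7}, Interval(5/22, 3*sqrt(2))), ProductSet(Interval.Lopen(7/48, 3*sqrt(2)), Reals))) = Union(ProductSet({7/48, 3*sqrt(2)}, Reals), ProductSet({-5/4, 4/55, 7}, Interval(5/22, 3*sqrt(2))))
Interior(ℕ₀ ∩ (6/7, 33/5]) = ∅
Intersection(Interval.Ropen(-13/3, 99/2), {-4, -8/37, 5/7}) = {-4, -8/37, 5/7}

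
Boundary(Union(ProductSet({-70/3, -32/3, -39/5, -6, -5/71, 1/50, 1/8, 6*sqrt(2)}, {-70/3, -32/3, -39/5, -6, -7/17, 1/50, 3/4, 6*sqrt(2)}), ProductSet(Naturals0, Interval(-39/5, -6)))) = Union(ProductSet({-70/3, -32/3, -39/5, -6, -5/71, 1/50, 1/8, 6*sqrt(2)}, {-70/3, -32/3, -39/5, -6, -7/17, 1/50, 3/4, 6*sqrt(2)}), ProductSet(Naturals0, Interval(-39/5, -6)))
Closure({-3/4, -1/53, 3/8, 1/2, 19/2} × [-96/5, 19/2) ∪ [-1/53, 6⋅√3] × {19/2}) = ({-3/4, -1/53, 3/8, 1/2, 19/2} × [-96/5, 19/2]) ∪ ([-1/53, 6⋅√3] × {19/2})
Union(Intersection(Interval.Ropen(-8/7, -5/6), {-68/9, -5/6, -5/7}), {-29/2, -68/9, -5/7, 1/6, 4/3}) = {-29/2, -68/9, -5/7, 1/6, 4/3}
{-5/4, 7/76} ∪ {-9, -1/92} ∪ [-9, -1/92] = [-9, -1/92] ∪ {7/76}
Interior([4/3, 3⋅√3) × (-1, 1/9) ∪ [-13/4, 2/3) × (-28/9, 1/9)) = ((-13/4, 2/3) × (-28/9, 1/9)) ∪ ((4/3, 3⋅√3) × (-1, 1/9))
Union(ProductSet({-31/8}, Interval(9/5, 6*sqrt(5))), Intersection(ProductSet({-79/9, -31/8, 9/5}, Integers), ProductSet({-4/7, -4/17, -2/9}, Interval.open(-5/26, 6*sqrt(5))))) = ProductSet({-31/8}, Interval(9/5, 6*sqrt(5)))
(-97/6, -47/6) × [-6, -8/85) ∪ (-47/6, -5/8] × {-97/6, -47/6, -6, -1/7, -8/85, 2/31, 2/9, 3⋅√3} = ((-97/6, -47/6) × [-6, -8/85)) ∪ ((-47/6, -5/8] × {-97/6, -47/6, -6, -1/7, -8/85, 2/31, 2/9, 3⋅√3})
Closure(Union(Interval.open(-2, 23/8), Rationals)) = Union(Interval(-oo, oo), Rationals)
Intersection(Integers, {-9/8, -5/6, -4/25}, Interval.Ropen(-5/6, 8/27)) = EmptySet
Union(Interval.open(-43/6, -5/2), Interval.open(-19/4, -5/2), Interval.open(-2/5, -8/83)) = Union(Interval.open(-43/6, -5/2), Interval.open(-2/5, -8/83))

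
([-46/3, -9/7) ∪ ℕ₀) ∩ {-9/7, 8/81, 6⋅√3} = ∅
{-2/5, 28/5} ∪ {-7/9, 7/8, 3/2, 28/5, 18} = {-7/9, -2/5, 7/8, 3/2, 28/5, 18}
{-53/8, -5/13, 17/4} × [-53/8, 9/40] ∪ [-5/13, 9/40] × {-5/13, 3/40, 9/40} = ({-53/8, -5/13, 17/4} × [-53/8, 9/40]) ∪ ([-5/13, 9/40] × {-5/13, 3/40, 9/40})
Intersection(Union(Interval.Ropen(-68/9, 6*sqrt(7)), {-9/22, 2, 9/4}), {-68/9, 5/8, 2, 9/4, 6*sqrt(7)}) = {-68/9, 5/8, 2, 9/4}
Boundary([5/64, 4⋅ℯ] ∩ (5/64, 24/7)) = {5/64, 24/7}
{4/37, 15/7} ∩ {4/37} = {4/37}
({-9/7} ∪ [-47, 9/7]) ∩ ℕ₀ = {0, 1}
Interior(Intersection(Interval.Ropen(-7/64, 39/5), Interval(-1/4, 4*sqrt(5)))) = Interval.open(-7/64, 39/5)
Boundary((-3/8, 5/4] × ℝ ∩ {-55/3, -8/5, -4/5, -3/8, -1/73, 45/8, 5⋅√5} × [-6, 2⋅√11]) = {-1/73} × [-6, 2⋅√11]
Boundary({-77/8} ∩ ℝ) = {-77/8}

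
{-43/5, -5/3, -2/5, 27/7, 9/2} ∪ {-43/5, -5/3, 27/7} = {-43/5, -5/3, -2/5, 27/7, 9/2}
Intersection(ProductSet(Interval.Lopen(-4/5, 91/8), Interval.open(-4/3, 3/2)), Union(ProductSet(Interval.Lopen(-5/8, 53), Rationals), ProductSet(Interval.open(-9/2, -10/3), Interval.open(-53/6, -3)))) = ProductSet(Interval.Lopen(-5/8, 91/8), Intersection(Interval.open(-4/3, 3/2), Rationals))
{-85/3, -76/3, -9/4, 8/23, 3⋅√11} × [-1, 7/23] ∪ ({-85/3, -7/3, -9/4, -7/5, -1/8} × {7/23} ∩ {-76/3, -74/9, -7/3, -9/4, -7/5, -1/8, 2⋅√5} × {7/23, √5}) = ({-7/3, -9/4, -7/5, -1/8} × {7/23}) ∪ ({-85/3, -76/3, -9/4, 8/23, 3⋅√11} × [-1, 7/23])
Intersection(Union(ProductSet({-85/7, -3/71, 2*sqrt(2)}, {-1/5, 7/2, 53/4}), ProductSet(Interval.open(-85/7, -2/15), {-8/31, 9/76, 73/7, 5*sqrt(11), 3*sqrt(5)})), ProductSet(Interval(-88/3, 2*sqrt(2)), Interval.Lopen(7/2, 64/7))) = ProductSet(Interval.open(-85/7, -2/15), {3*sqrt(5)})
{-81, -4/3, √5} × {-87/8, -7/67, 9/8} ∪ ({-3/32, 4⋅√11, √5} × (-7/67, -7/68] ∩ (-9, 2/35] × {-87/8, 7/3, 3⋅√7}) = {-81, -4/3, √5} × {-87/8, -7/67, 9/8}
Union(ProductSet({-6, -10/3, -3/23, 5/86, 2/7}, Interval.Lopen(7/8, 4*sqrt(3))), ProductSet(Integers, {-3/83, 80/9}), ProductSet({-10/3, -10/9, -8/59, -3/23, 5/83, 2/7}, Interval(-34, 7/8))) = Union(ProductSet({-6, -10/3, -3/23, 5/86, 2/7}, Interval.Lopen(7/8, 4*sqrt(3))), ProductSet({-10/3, -10/9, -8/59, -3/23, 5/83, 2/7}, Interval(-34, 7/8)), ProductSet(Integers, {-3/83, 80/9}))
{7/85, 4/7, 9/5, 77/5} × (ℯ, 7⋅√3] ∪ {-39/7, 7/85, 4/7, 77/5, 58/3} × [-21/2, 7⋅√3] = ({7/85, 4/7, 9/5, 77/5} × (ℯ, 7⋅√3]) ∪ ({-39/7, 7/85, 4/7, 77/5, 58/3} × [-21/2, 7⋅√3])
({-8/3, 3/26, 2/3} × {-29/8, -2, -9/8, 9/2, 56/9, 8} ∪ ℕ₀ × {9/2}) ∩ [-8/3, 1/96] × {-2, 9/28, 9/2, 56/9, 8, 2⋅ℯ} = ({0} × {9/2}) ∪ ({-8/3} × {-2, 9/2, 56/9, 8})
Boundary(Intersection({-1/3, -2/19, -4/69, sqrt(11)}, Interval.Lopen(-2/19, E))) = {-4/69}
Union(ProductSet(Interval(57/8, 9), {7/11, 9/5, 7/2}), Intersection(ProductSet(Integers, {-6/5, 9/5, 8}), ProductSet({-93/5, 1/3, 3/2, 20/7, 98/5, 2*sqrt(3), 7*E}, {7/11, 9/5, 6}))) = ProductSet(Interval(57/8, 9), {7/11, 9/5, 7/2})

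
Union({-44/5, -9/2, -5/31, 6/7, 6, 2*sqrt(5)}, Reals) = Reals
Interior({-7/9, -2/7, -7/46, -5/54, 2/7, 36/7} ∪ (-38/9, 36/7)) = (-38/9, 36/7)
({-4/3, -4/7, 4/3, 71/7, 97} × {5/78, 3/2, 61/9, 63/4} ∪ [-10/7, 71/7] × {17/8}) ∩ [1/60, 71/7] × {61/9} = {4/3, 71/7} × {61/9}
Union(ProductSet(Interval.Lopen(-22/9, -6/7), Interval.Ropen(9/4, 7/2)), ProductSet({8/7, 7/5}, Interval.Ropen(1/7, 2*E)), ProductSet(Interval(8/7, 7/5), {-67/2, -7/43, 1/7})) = Union(ProductSet({8/7, 7/5}, Interval.Ropen(1/7, 2*E)), ProductSet(Interval.Lopen(-22/9, -6/7), Interval.Ropen(9/4, 7/2)), ProductSet(Interval(8/7, 7/5), {-67/2, -7/43, 1/7}))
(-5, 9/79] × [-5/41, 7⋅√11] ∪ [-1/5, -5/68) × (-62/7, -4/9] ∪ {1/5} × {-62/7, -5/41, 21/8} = ({1/5} × {-62/7, -5/41, 21/8}) ∪ ([-1/5, -5/68) × (-62/7, -4/9]) ∪ ((-5, 9/79] × [-5/41, 7⋅√11])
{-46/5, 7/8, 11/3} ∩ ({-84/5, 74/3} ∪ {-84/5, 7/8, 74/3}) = {7/8}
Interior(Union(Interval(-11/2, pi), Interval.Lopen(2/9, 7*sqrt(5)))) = Interval.open(-11/2, 7*sqrt(5))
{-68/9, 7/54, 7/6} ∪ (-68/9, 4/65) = [-68/9, 4/65) ∪ {7/54, 7/6}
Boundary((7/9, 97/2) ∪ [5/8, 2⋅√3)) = {5/8, 97/2}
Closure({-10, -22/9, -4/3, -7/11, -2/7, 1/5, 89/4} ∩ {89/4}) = {89/4}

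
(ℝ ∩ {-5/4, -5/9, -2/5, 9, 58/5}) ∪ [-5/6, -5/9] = {-5/4, -2/5, 9, 58/5} ∪ [-5/6, -5/9]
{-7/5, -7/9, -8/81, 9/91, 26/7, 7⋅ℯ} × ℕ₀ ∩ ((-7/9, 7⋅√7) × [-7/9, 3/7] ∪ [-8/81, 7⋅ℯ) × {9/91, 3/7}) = {-8/81, 9/91, 26/7} × {0}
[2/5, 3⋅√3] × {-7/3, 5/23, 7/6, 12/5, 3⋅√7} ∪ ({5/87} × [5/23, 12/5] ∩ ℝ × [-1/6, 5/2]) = ({5/87} × [5/23, 12/5]) ∪ ([2/5, 3⋅√3] × {-7/3, 5/23, 7/6, 12/5, 3⋅√7})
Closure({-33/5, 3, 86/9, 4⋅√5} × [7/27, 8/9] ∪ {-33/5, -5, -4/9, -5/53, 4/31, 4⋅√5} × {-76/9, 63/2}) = ({-33/5, 3, 86/9, 4⋅√5} × [7/27, 8/9]) ∪ ({-33/5, -5, -4/9, -5/53, 4/31, 4⋅√5} × {-76/9, 63/2})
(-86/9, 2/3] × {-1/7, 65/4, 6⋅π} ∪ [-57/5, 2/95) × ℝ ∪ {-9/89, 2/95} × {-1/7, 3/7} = ({-9/89, 2/95} × {-1/7, 3/7}) ∪ ([-57/5, 2/95) × ℝ) ∪ ((-86/9, 2/3] × {-1/7, 65/4, 6⋅π})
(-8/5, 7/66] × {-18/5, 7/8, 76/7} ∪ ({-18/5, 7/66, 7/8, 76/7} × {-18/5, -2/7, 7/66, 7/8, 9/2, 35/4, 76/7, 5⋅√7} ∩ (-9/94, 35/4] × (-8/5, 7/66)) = ({7/66, 7/8} × {-2/7}) ∪ ((-8/5, 7/66] × {-18/5, 7/8, 76/7})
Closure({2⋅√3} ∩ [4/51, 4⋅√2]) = {2⋅√3}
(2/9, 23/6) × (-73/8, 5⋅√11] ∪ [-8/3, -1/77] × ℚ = ([-8/3, -1/77] × ℚ) ∪ ((2/9, 23/6) × (-73/8, 5⋅√11])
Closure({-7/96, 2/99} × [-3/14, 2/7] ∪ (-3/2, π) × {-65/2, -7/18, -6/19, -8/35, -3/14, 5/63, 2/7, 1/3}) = ({-7/96, 2/99} × [-3/14, 2/7]) ∪ ([-3/2, π] × {-65/2, -7/18, -6/19, -8/35, -3/14, 5/63, 2/7, 1/3})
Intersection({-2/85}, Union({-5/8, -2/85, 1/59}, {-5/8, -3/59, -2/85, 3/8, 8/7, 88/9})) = {-2/85}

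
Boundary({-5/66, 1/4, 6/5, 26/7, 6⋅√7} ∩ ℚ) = {-5/66, 1/4, 6/5, 26/7}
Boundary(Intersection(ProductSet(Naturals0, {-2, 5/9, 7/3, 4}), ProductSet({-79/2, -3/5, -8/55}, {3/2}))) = EmptySet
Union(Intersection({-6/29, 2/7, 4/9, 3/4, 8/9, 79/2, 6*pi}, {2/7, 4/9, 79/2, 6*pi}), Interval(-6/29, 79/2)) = Interval(-6/29, 79/2)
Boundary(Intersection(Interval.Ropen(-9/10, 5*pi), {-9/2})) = EmptySet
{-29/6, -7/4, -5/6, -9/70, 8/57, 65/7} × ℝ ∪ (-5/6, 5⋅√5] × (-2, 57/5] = ({-29/6, -7/4, -5/6, -9/70, 8/57, 65/7} × ℝ) ∪ ((-5/6, 5⋅√5] × (-2, 57/5])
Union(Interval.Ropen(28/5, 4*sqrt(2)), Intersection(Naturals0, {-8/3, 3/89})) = Interval.Ropen(28/5, 4*sqrt(2))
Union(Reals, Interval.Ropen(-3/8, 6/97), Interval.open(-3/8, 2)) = Interval(-oo, oo)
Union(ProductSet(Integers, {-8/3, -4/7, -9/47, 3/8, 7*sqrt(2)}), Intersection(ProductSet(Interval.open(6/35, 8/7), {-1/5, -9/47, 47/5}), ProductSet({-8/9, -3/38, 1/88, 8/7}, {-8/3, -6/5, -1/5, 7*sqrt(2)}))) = ProductSet(Integers, {-8/3, -4/7, -9/47, 3/8, 7*sqrt(2)})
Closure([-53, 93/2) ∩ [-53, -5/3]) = [-53, -5/3]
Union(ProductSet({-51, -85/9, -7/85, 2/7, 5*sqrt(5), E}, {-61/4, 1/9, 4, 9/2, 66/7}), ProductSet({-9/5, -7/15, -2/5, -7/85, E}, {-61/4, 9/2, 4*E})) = Union(ProductSet({-9/5, -7/15, -2/5, -7/85, E}, {-61/4, 9/2, 4*E}), ProductSet({-51, -85/9, -7/85, 2/7, 5*sqrt(5), E}, {-61/4, 1/9, 4, 9/2, 66/7}))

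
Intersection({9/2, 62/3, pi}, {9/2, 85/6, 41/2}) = {9/2}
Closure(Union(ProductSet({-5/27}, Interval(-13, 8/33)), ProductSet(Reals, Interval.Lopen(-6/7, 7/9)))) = Union(ProductSet({-5/27}, Interval(-13, 8/33)), ProductSet(Reals, Interval(-6/7, 7/9)))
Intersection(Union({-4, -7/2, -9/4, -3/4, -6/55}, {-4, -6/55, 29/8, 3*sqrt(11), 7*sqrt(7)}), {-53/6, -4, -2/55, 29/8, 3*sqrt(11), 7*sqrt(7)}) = {-4, 29/8, 3*sqrt(11), 7*sqrt(7)}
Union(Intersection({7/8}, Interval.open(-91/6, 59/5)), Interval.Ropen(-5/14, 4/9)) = Union({7/8}, Interval.Ropen(-5/14, 4/9))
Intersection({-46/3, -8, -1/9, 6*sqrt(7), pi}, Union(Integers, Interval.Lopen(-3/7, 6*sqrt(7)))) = {-8, -1/9, 6*sqrt(7), pi}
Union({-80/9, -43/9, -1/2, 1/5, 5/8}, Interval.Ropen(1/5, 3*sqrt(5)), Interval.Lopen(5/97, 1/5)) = Union({-80/9, -43/9, -1/2}, Interval.open(5/97, 3*sqrt(5)))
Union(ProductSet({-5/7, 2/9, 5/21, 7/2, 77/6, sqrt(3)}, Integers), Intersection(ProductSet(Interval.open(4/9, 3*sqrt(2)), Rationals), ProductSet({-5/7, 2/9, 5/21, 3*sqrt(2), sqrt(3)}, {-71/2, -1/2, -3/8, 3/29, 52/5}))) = Union(ProductSet({sqrt(3)}, {-71/2, -1/2, -3/8, 3/29, 52/5}), ProductSet({-5/7, 2/9, 5/21, 7/2, 77/6, sqrt(3)}, Integers))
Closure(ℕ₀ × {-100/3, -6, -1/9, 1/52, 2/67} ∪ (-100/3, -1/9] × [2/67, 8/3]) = (ℕ₀ × {-100/3, -6, -1/9, 1/52, 2/67}) ∪ ([-100/3, -1/9] × [2/67, 8/3])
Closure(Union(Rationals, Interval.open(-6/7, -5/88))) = Union(Interval(-oo, oo), Rationals)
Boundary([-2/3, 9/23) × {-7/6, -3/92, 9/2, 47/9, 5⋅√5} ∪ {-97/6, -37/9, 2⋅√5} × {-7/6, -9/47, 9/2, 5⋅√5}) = ([-2/3, 9/23] × {-7/6, -3/92, 9/2, 47/9, 5⋅√5}) ∪ ({-97/6, -37/9, 2⋅√5} × {-7/6, -9/47, 9/2, 5⋅√5})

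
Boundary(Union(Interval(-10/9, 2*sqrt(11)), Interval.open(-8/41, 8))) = {-10/9, 8}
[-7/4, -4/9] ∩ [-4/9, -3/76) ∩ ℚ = {-4/9}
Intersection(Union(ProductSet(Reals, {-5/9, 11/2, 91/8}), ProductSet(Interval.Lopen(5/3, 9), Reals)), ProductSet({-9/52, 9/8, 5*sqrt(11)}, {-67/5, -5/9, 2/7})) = ProductSet({-9/52, 9/8, 5*sqrt(11)}, {-5/9})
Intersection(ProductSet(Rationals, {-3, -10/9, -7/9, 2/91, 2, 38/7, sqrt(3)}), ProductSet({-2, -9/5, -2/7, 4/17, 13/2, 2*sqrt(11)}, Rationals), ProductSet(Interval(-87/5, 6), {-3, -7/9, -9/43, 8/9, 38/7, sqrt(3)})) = ProductSet({-2, -9/5, -2/7, 4/17}, {-3, -7/9, 38/7})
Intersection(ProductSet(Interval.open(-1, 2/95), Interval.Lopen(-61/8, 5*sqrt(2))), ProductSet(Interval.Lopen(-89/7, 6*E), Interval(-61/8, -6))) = ProductSet(Interval.open(-1, 2/95), Interval.Lopen(-61/8, -6))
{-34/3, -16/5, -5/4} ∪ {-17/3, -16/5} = {-34/3, -17/3, -16/5, -5/4}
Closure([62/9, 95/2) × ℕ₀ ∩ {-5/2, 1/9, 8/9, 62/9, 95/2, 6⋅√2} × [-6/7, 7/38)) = {62/9, 6⋅√2} × {0}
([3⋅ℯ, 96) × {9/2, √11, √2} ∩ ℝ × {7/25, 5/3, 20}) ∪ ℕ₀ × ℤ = ℕ₀ × ℤ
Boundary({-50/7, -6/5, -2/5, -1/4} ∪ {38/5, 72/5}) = {-50/7, -6/5, -2/5, -1/4, 38/5, 72/5}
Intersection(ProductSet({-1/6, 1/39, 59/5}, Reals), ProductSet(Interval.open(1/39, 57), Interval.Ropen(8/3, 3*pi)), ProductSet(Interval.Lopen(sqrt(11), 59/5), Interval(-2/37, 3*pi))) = ProductSet({59/5}, Interval.Ropen(8/3, 3*pi))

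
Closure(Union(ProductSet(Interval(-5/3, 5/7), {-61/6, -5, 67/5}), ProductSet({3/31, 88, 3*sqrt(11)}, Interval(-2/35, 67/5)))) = Union(ProductSet({3/31, 88, 3*sqrt(11)}, Interval(-2/35, 67/5)), ProductSet(Interval(-5/3, 5/7), {-61/6, -5, 67/5}))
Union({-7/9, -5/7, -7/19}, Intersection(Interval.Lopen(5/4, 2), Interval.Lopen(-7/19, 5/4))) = {-7/9, -5/7, -7/19}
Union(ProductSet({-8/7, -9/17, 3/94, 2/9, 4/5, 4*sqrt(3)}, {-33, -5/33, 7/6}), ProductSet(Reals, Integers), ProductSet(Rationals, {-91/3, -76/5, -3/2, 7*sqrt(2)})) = Union(ProductSet({-8/7, -9/17, 3/94, 2/9, 4/5, 4*sqrt(3)}, {-33, -5/33, 7/6}), ProductSet(Rationals, {-91/3, -76/5, -3/2, 7*sqrt(2)}), ProductSet(Reals, Integers))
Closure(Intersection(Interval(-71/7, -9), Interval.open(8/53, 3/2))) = EmptySet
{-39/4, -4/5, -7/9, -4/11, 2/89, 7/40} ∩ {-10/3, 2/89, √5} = {2/89}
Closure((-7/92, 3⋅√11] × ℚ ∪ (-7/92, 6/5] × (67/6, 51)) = ((-7/92, 6/5] × (67/6, 51)) ∪ ((-7/92, 3⋅√11] × ℚ) ∪ (({-7/92} ∪ [6/5, 3⋅√11]) × ℝ) ∪ ([-7/92, 3⋅√11] × ((-∞, 67/6] ∪ [51, ∞)))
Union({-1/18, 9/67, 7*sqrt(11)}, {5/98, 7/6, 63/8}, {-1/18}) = {-1/18, 5/98, 9/67, 7/6, 63/8, 7*sqrt(11)}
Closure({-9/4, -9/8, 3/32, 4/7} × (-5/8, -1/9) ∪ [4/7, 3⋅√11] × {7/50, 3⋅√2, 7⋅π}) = ({-9/4, -9/8, 3/32, 4/7} × [-5/8, -1/9]) ∪ ([4/7, 3⋅√11] × {7/50, 3⋅√2, 7⋅π})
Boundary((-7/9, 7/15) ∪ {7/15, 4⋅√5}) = {-7/9, 7/15, 4⋅√5}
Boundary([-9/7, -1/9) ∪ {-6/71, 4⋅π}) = {-9/7, -1/9, -6/71, 4⋅π}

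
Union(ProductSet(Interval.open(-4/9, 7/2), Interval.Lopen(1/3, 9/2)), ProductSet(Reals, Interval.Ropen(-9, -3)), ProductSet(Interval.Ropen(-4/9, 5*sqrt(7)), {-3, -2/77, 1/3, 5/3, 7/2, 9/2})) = Union(ProductSet(Interval.open(-4/9, 7/2), Interval.Lopen(1/3, 9/2)), ProductSet(Interval.Ropen(-4/9, 5*sqrt(7)), {-3, -2/77, 1/3, 5/3, 7/2, 9/2}), ProductSet(Reals, Interval.Ropen(-9, -3)))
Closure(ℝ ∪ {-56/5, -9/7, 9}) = ℝ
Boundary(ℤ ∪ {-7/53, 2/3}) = ℤ ∪ {-7/53, 2/3}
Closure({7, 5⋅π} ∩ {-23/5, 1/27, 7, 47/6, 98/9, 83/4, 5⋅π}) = {7, 5⋅π}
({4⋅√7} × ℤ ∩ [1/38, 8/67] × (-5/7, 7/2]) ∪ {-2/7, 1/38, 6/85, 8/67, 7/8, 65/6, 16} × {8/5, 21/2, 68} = {-2/7, 1/38, 6/85, 8/67, 7/8, 65/6, 16} × {8/5, 21/2, 68}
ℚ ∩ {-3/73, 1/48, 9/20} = {-3/73, 1/48, 9/20}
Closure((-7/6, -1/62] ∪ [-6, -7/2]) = [-6, -7/2] ∪ [-7/6, -1/62]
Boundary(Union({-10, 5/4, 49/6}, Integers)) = Union({5/4, 49/6}, Integers)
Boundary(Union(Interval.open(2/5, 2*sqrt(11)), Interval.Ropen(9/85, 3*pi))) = {9/85, 3*pi}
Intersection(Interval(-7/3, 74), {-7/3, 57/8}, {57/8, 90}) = {57/8}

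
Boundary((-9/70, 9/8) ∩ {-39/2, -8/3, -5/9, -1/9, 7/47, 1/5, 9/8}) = {-1/9, 7/47, 1/5}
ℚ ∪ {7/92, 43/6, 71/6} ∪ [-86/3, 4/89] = ℚ ∪ [-86/3, 4/89]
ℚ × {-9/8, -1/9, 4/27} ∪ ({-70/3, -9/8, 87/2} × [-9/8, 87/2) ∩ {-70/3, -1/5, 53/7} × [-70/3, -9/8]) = ℚ × {-9/8, -1/9, 4/27}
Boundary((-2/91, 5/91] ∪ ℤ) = {-2/91, 5/91} ∪ (ℤ \ (-2/91, 5/91))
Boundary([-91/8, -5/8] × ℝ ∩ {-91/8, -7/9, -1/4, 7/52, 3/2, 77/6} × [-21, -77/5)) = {-91/8, -7/9} × [-21, -77/5]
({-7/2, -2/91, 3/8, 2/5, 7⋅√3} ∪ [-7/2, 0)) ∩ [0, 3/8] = {3/8}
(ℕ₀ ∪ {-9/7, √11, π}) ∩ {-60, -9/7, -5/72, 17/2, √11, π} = {-9/7, √11, π}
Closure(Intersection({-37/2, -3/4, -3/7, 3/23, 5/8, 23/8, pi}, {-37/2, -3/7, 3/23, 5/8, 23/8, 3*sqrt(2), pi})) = {-37/2, -3/7, 3/23, 5/8, 23/8, pi}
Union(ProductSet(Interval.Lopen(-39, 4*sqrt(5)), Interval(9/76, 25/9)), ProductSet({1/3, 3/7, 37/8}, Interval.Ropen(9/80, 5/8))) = Union(ProductSet({1/3, 3/7, 37/8}, Interval.Ropen(9/80, 5/8)), ProductSet(Interval.Lopen(-39, 4*sqrt(5)), Interval(9/76, 25/9)))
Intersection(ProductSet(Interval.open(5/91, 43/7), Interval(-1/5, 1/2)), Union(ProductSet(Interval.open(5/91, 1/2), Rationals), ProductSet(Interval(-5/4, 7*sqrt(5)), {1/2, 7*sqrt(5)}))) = Union(ProductSet(Interval.open(5/91, 1/2), Intersection(Interval(-1/5, 1/2), Rationals)), ProductSet(Interval.open(5/91, 43/7), {1/2}))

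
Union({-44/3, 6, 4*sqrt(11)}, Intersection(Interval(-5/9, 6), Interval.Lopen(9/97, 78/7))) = Union({-44/3, 4*sqrt(11)}, Interval.Lopen(9/97, 6))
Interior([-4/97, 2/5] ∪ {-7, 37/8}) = (-4/97, 2/5)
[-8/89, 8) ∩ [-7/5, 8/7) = [-8/89, 8/7)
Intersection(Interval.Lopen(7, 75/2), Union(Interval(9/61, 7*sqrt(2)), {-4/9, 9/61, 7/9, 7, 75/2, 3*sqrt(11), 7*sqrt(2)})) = Union({75/2, 3*sqrt(11)}, Interval.Lopen(7, 7*sqrt(2)))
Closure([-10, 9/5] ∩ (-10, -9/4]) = [-10, -9/4]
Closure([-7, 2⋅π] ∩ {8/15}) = {8/15}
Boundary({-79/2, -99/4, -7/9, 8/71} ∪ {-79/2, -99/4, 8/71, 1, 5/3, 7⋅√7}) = {-79/2, -99/4, -7/9, 8/71, 1, 5/3, 7⋅√7}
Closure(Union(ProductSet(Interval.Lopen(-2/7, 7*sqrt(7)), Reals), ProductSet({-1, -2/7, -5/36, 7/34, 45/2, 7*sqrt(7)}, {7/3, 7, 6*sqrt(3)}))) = Union(ProductSet({-1, -2/7, -5/36, 7/34, 45/2, 7*sqrt(7)}, {7/3, 7, 6*sqrt(3)}), ProductSet(Interval(-2/7, 7*sqrt(7)), Reals))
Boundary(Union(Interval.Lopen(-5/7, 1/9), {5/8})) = {-5/7, 1/9, 5/8}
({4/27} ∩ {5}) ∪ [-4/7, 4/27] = [-4/7, 4/27]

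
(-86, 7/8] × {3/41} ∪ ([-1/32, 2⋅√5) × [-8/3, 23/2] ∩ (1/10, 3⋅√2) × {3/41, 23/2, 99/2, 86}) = ((-86, 7/8] × {3/41}) ∪ ((1/10, 3⋅√2) × {3/41, 23/2})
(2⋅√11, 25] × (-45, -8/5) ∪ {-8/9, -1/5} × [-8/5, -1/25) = ({-8/9, -1/5} × [-8/5, -1/25)) ∪ ((2⋅√11, 25] × (-45, -8/5))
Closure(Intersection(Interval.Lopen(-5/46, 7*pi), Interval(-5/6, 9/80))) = Interval(-5/46, 9/80)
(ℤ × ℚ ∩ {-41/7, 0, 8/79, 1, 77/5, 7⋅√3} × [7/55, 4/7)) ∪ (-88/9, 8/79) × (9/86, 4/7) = ({0, 1} × (ℚ ∩ [7/55, 4/7))) ∪ ((-88/9, 8/79) × (9/86, 4/7))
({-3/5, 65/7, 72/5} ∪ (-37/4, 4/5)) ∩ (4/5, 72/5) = {65/7}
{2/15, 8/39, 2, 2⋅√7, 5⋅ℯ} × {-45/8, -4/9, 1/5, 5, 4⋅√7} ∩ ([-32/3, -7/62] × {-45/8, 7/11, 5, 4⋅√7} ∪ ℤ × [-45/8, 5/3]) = {2} × {-45/8, -4/9, 1/5}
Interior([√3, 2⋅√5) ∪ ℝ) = (-∞, ∞)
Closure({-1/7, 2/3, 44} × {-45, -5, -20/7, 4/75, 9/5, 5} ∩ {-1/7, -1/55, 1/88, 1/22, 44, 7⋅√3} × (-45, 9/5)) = {-1/7, 44} × {-5, -20/7, 4/75}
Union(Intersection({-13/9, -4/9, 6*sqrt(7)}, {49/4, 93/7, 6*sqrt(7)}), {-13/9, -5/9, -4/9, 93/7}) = {-13/9, -5/9, -4/9, 93/7, 6*sqrt(7)}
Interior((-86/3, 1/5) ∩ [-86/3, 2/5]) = (-86/3, 1/5)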